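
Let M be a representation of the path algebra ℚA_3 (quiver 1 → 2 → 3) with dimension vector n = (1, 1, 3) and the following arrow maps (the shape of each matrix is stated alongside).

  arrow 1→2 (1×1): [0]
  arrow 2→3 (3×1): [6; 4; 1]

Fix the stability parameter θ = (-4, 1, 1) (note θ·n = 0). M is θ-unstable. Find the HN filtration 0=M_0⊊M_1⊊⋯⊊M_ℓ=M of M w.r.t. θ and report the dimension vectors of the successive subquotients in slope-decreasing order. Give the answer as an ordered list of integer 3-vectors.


Interval decomposition of M: I[1,1], I[2,3], I[3,3]^2.
HN type (ℓ=2): μ^(1)=1; μ^(2)=-4

((0, 1, 3); (1, 0, 0))


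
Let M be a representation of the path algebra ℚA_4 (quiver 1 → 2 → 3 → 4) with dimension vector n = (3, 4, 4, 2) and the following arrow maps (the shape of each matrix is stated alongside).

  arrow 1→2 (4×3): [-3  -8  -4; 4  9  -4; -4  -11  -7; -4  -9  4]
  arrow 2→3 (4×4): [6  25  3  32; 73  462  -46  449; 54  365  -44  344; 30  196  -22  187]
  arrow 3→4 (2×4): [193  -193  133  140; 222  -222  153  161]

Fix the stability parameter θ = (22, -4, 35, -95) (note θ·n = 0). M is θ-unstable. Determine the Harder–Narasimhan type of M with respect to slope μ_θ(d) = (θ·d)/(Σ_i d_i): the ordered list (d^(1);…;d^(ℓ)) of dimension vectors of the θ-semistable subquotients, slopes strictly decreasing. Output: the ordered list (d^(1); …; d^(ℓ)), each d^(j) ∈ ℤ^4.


Interval decomposition of M: I[1,3], I[1,4]^2, I[2,3].
HN type (ℓ=4): μ^(1)=35; μ^(2)=9; μ^(3)=-4; μ^(4)=-21/2

((0, 0, 2, 0); (1, 1, 0, 0); (0, 1, 0, 0); (2, 2, 2, 2))


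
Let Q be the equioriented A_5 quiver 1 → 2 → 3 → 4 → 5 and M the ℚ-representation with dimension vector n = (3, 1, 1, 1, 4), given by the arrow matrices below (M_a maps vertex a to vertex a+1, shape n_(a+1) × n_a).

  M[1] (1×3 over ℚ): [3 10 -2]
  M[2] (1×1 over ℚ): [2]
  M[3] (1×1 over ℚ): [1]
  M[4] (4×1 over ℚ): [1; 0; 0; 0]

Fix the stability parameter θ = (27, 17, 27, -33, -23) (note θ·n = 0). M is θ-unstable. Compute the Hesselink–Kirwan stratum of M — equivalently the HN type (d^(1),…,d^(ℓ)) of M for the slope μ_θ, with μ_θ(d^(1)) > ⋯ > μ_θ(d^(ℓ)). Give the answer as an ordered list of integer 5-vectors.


Barcode: M ≅ I[1,1]^2, I[1,5], I[5,5]^3. HN layers by μ_θ (3 steps, strictly decreasing):
  μ^(1)=27; μ^(2)=3; μ^(3)=-23

((2, 0, 0, 0, 0); (1, 1, 1, 1, 1); (0, 0, 0, 0, 3))


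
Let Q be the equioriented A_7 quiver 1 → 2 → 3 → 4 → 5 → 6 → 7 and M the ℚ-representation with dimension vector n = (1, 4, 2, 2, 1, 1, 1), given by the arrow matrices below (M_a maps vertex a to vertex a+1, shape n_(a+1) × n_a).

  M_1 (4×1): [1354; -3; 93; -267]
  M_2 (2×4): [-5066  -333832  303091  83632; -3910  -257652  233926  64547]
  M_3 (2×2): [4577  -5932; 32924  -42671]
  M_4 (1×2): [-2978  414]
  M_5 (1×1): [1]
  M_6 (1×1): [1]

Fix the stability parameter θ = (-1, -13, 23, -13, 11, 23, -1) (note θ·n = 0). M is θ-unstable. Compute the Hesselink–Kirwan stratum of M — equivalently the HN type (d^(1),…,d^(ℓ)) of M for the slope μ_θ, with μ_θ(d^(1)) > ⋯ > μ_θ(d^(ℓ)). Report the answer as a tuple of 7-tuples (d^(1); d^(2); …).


Interval decomposition of M: I[1,4], I[2,2]^2, I[2,7].
HN type (ℓ=4): μ^(1)=11; μ^(2)=5; μ^(3)=-7; μ^(4)=-13

((0, 0, 0, 0, 1, 1, 1); (0, 0, 2, 2, 0, 0, 0); (1, 1, 0, 0, 0, 0, 0); (0, 3, 0, 0, 0, 0, 0))


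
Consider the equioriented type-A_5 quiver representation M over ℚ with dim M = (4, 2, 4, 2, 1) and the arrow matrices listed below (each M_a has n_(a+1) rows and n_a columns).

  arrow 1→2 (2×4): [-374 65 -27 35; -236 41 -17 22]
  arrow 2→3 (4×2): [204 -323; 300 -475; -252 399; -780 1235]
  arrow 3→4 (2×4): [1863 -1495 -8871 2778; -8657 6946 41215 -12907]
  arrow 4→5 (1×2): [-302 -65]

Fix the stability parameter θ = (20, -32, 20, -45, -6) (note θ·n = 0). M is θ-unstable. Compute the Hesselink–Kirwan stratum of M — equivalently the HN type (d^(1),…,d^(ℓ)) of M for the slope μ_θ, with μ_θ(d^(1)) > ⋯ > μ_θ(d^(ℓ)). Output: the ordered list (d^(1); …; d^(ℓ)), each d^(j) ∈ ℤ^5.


Via rank(M_{q-1}∘⋯∘M_p): M ≅ I[1,1]^2, I[1,2], I[1,5], I[3,3]^2, I[3,4].
μ_θ-semistable layers: μ^(1)=20; μ^(2)=-6; μ^(3)=-37/4; μ^(4)=-25/2

((2, 0, 2, 0, 0); (1, 1, 0, 0, 1); (1, 1, 1, 1, 0); (0, 0, 1, 1, 0))


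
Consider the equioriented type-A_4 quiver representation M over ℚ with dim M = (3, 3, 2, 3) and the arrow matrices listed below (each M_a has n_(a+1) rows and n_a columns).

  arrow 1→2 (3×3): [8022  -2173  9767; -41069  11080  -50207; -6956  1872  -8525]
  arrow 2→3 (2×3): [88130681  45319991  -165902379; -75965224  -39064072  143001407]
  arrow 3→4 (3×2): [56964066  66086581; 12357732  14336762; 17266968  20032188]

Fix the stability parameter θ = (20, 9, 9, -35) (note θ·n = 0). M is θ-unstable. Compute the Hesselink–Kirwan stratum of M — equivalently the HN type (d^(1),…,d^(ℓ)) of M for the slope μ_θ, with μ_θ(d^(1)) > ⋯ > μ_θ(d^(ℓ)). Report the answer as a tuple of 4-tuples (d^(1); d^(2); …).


Barcode: M ≅ I[1,2], I[1,3], I[1,4], I[4,4]^2. HN layers by μ_θ (4 steps, strictly decreasing):
  μ^(1)=29/2; μ^(2)=38/3; μ^(3)=3/4; μ^(4)=-35

((1, 1, 0, 0); (1, 1, 1, 0); (1, 1, 1, 1); (0, 0, 0, 2))


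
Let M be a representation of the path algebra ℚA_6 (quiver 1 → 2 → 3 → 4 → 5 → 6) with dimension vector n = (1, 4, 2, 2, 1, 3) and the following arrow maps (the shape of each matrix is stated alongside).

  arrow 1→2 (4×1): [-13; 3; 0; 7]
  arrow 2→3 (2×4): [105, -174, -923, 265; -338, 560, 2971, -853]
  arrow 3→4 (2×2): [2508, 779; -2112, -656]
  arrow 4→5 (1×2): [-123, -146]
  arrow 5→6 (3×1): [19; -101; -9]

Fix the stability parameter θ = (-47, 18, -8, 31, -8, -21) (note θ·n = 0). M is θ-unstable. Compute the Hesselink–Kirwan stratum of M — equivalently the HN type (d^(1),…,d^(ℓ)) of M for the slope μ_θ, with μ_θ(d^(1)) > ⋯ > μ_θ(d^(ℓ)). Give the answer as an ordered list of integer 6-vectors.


Via rank(M_{q-1}∘⋯∘M_p): M ≅ I[1,6], I[2,2]^2, I[2,3], I[4,4], I[6,6]^2.
μ_θ-semistable layers: μ^(1)=31; μ^(2)=18; μ^(3)=5; μ^(4)=12/5; μ^(5)=-21; μ^(6)=-47

((0, 0, 0, 1, 0, 0); (0, 2, 0, 0, 0, 0); (0, 1, 1, 0, 0, 0); (0, 1, 1, 1, 1, 1); (0, 0, 0, 0, 0, 2); (1, 0, 0, 0, 0, 0))


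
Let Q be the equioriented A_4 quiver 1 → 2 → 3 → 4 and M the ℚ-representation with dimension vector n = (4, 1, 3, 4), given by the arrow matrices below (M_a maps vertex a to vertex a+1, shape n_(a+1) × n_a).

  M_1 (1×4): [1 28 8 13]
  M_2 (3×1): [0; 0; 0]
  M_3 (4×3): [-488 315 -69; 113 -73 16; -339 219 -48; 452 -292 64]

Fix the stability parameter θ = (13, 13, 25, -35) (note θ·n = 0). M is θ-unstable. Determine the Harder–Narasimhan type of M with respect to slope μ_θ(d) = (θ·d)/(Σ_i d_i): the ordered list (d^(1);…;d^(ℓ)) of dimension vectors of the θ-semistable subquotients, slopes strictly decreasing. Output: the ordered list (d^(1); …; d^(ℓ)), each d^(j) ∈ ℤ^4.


Via rank(M_{q-1}∘⋯∘M_p): M ≅ I[1,1]^3, I[1,2], I[3,3], I[3,4]^2, I[4,4]^2.
μ_θ-semistable layers: μ^(1)=25; μ^(2)=13; μ^(3)=-5; μ^(4)=-35

((0, 0, 1, 0); (4, 1, 0, 0); (0, 0, 2, 2); (0, 0, 0, 2))


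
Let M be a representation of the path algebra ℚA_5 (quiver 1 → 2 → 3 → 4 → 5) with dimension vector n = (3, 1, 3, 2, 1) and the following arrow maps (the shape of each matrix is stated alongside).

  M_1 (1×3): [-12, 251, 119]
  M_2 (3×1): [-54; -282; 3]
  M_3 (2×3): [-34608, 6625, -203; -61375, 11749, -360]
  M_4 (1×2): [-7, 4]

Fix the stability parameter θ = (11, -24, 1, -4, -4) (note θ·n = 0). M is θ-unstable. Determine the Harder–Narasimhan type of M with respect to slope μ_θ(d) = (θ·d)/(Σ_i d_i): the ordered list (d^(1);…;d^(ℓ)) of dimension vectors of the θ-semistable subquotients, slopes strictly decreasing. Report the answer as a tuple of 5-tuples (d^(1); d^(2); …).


Barcode: M ≅ I[1,1]^2, I[1,5], I[3,3], I[3,4]. HN layers by μ_θ (5 steps, strictly decreasing):
  μ^(1)=11; μ^(2)=1; μ^(3)=-3/2; μ^(4)=-7/3; μ^(5)=-13/2

((2, 0, 0, 0, 0); (0, 0, 1, 0, 0); (0, 0, 1, 1, 0); (0, 0, 1, 1, 1); (1, 1, 0, 0, 0))


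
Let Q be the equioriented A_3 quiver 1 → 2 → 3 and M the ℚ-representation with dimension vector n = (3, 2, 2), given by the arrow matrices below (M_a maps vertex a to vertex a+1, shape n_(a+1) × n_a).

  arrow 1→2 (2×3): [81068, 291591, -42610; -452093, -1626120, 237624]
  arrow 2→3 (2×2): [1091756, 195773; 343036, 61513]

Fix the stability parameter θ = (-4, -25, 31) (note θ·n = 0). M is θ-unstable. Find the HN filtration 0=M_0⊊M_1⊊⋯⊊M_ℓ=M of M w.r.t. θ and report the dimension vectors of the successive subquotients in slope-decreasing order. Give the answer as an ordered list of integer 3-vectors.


Interval decomposition of M: I[1,1], I[1,2], I[1,3], I[3,3].
HN type (ℓ=3): μ^(1)=31; μ^(2)=-4; μ^(3)=-29/2

((0, 0, 2); (1, 0, 0); (2, 2, 0))


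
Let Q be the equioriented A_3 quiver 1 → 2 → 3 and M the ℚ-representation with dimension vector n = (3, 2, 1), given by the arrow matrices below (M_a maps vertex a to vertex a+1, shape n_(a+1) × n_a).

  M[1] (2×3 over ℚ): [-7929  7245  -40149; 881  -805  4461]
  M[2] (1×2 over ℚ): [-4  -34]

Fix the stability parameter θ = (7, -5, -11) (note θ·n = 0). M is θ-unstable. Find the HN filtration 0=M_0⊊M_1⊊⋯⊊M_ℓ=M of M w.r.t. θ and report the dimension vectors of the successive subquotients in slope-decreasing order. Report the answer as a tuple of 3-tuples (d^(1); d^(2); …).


Interval decomposition of M: I[1,1]^2, I[1,3], I[2,2].
HN type (ℓ=3): μ^(1)=7; μ^(2)=-3; μ^(3)=-5

((2, 0, 0); (1, 1, 1); (0, 1, 0))


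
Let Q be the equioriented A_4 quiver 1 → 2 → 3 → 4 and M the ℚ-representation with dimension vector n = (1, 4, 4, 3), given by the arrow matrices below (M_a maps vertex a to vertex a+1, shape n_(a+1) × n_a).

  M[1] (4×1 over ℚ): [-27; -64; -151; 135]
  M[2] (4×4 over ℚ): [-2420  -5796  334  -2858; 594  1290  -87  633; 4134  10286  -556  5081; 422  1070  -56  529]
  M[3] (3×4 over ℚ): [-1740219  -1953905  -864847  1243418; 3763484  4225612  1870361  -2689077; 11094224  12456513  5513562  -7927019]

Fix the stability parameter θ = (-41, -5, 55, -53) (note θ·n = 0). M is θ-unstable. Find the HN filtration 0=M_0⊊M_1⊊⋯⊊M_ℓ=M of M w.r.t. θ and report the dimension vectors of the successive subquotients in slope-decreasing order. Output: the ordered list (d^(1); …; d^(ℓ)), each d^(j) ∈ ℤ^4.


Via rank(M_{q-1}∘⋯∘M_p): M ≅ I[1,4], I[2,2]^2, I[2,3], I[3,4]^2.
μ_θ-semistable layers: μ^(1)=55; μ^(2)=1; μ^(3)=-5; μ^(4)=-41

((0, 0, 1, 0); (0, 0, 3, 3); (0, 4, 0, 0); (1, 0, 0, 0))


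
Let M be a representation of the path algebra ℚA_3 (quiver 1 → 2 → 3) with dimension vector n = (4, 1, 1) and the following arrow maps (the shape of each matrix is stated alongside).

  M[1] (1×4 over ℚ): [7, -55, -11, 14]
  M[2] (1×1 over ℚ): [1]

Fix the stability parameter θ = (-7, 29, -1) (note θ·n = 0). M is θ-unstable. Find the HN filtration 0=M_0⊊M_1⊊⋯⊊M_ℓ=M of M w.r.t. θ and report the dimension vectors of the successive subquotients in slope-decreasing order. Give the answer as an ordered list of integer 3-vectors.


Interval decomposition of M: I[1,1]^3, I[1,3].
HN type (ℓ=2): μ^(1)=14; μ^(2)=-7

((0, 1, 1); (4, 0, 0))


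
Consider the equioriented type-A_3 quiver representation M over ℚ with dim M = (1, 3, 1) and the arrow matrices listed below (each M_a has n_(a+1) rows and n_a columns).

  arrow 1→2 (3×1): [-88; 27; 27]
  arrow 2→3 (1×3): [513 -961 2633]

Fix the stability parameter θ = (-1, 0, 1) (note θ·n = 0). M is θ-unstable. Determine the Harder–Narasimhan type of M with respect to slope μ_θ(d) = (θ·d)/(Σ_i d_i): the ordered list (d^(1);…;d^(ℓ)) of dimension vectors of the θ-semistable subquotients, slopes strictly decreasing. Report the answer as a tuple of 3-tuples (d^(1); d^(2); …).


Via rank(M_{q-1}∘⋯∘M_p): M ≅ I[1,2], I[2,2], I[2,3].
μ_θ-semistable layers: μ^(1)=1; μ^(2)=0; μ^(3)=-1

((0, 0, 1); (0, 3, 0); (1, 0, 0))


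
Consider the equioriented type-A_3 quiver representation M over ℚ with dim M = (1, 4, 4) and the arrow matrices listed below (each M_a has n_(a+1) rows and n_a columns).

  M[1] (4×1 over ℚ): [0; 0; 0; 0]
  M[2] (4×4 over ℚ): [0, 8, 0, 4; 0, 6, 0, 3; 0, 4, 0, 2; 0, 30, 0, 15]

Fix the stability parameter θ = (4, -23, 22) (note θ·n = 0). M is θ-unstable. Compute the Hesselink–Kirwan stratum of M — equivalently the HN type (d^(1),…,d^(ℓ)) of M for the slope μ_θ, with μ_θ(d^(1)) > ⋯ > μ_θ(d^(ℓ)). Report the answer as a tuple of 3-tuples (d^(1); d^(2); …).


Via rank(M_{q-1}∘⋯∘M_p): M ≅ I[1,1], I[2,2]^3, I[2,3], I[3,3]^3.
μ_θ-semistable layers: μ^(1)=22; μ^(2)=4; μ^(3)=-23

((0, 0, 4); (1, 0, 0); (0, 4, 0))


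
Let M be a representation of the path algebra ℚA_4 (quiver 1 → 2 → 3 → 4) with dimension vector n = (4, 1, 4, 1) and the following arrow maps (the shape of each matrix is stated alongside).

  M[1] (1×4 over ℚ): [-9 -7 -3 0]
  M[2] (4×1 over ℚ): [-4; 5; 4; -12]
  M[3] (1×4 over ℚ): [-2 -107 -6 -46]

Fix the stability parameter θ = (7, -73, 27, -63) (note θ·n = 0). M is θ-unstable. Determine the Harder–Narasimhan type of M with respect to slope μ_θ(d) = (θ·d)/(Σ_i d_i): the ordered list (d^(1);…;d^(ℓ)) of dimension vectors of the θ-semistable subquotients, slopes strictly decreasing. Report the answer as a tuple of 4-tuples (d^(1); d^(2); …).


Barcode: M ≅ I[1,1]^3, I[1,4], I[3,3]^3. HN layers by μ_θ (4 steps, strictly decreasing):
  μ^(1)=27; μ^(2)=7; μ^(3)=-18; μ^(4)=-33

((0, 0, 3, 0); (3, 0, 0, 0); (0, 0, 1, 1); (1, 1, 0, 0))


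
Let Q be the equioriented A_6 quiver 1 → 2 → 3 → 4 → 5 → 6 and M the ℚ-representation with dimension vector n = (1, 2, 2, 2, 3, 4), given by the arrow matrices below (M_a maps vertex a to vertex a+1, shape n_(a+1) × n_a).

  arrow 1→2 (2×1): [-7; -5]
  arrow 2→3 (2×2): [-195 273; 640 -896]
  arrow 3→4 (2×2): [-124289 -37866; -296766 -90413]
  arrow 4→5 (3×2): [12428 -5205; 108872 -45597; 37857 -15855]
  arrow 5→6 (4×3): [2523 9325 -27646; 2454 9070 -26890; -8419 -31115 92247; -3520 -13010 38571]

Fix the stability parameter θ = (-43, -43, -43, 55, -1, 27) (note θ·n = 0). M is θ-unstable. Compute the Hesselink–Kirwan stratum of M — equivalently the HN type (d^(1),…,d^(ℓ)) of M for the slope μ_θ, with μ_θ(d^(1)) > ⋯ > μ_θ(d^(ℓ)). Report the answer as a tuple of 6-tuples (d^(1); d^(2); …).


Interval decomposition of M: I[1,2], I[2,6], I[3,5], I[5,6], I[6,6]^2.
HN type (ℓ=3): μ^(1)=27; μ^(2)=-1; μ^(3)=-43

((0, 0, 0, 2, 2, 4); (0, 0, 0, 0, 1, 0); (1, 2, 2, 0, 0, 0))


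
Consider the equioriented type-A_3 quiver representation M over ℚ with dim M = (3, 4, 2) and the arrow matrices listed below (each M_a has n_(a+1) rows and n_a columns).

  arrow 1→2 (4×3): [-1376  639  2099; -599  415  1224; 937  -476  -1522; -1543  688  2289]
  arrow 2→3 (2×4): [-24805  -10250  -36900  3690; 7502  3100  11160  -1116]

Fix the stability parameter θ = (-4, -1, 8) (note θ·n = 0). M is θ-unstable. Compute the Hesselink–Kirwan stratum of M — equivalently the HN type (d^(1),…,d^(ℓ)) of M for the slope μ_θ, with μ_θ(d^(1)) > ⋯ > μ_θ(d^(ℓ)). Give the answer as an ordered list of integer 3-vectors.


Barcode: M ≅ I[1,2]^2, I[1,3], I[2,2], I[3,3]. HN layers by μ_θ (3 steps, strictly decreasing):
  μ^(1)=8; μ^(2)=-1; μ^(3)=-4

((0, 0, 2); (0, 4, 0); (3, 0, 0))


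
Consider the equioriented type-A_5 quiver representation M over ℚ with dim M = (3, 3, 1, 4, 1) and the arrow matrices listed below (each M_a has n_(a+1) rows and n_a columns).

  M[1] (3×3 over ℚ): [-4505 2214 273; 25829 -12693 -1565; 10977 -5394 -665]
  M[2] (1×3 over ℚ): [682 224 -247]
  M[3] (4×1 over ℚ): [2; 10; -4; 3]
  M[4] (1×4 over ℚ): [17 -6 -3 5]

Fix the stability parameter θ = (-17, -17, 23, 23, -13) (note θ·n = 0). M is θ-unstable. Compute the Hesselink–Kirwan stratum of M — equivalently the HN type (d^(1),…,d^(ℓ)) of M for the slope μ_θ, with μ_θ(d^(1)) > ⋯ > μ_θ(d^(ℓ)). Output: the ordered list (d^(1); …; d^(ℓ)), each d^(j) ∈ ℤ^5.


Interval decomposition of M: I[1,1], I[1,2], I[1,5], I[2,2], I[4,4]^3.
HN type (ℓ=3): μ^(1)=23; μ^(2)=11; μ^(3)=-17

((0, 0, 0, 3, 0); (0, 0, 1, 1, 1); (3, 3, 0, 0, 0))


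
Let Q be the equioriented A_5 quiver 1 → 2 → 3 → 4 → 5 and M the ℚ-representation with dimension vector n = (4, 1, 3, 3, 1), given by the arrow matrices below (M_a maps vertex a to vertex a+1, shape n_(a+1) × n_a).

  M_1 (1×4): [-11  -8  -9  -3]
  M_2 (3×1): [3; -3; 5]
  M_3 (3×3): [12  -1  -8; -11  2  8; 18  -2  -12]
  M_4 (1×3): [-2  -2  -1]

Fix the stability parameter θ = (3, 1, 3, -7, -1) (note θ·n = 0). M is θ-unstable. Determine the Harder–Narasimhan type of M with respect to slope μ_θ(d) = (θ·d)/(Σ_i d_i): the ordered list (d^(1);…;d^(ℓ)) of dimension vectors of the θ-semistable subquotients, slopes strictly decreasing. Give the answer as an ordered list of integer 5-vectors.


Interval decomposition of M: I[1,1]^3, I[1,4], I[3,4], I[3,5].
HN type (ℓ=4): μ^(1)=3; μ^(2)=0; μ^(3)=-1; μ^(4)=-2

((3, 0, 0, 0, 0); (1, 1, 1, 1, 0); (0, 0, 0, 0, 1); (0, 0, 2, 2, 0))


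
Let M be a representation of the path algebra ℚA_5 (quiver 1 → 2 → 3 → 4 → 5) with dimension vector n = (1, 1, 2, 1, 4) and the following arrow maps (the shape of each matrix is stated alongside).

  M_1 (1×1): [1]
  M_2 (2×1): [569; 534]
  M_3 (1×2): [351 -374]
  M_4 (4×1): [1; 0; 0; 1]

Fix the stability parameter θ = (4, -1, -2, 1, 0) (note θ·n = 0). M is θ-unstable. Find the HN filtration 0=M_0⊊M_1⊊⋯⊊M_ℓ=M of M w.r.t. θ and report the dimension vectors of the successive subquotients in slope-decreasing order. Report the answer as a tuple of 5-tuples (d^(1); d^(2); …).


Via rank(M_{q-1}∘⋯∘M_p): M ≅ I[1,5], I[3,3], I[5,5]^3.
μ_θ-semistable layers: μ^(1)=1/2; μ^(2)=1/3; μ^(3)=0; μ^(4)=-2

((0, 0, 0, 1, 1); (1, 1, 1, 0, 0); (0, 0, 0, 0, 3); (0, 0, 1, 0, 0))


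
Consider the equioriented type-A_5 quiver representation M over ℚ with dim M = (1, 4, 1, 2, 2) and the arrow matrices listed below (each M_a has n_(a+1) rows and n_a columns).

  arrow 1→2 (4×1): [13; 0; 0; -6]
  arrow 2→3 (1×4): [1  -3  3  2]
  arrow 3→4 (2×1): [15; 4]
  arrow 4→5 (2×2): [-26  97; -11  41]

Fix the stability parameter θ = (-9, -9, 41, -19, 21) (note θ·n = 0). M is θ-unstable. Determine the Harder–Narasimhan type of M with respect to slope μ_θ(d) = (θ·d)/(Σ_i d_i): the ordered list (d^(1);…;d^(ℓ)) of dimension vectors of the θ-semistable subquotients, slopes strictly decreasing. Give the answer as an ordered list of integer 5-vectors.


Via rank(M_{q-1}∘⋯∘M_p): M ≅ I[1,5], I[2,2]^3, I[4,5].
μ_θ-semistable layers: μ^(1)=21; μ^(2)=11; μ^(3)=-9; μ^(4)=-19

((0, 0, 0, 0, 2); (0, 0, 1, 1, 0); (1, 4, 0, 0, 0); (0, 0, 0, 1, 0))


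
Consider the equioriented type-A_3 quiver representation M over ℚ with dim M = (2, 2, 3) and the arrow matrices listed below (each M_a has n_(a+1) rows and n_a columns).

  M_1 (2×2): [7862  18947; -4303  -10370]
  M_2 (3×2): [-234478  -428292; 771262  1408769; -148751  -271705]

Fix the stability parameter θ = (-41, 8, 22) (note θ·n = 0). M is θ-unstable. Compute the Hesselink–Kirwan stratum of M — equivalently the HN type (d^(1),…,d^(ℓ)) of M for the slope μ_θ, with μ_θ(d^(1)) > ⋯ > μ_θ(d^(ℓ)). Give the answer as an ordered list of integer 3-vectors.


Interval decomposition of M: I[1,3]^2, I[3,3].
HN type (ℓ=3): μ^(1)=22; μ^(2)=8; μ^(3)=-41

((0, 0, 3); (0, 2, 0); (2, 0, 0))


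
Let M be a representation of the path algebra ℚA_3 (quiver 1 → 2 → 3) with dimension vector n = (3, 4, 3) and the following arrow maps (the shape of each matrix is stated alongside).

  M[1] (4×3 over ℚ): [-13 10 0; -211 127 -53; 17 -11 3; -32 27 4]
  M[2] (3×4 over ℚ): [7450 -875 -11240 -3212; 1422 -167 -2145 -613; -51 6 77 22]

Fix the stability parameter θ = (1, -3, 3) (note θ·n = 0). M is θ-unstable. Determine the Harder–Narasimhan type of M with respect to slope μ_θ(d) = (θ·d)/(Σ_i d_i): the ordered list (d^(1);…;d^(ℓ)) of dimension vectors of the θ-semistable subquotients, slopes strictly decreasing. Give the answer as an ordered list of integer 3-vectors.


Barcode: M ≅ I[1,3]^3, I[2,2]. HN layers by μ_θ (3 steps, strictly decreasing):
  μ^(1)=3; μ^(2)=-1; μ^(3)=-3

((0, 0, 3); (3, 3, 0); (0, 1, 0))


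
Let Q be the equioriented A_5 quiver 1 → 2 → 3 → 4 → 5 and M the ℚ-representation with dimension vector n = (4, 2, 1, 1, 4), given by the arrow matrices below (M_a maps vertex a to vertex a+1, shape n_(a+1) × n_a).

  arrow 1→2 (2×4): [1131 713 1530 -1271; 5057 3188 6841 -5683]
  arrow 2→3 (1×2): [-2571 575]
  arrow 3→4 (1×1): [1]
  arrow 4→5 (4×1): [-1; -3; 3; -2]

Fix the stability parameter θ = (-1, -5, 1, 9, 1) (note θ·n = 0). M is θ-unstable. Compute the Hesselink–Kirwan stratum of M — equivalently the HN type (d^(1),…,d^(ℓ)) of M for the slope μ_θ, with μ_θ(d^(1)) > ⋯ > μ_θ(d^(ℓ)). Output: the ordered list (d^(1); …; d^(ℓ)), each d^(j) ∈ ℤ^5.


Barcode: M ≅ I[1,1]^2, I[1,2], I[1,5], I[5,5]^3. HN layers by μ_θ (4 steps, strictly decreasing):
  μ^(1)=5; μ^(2)=1; μ^(3)=-1; μ^(4)=-3

((0, 0, 0, 1, 1); (0, 0, 1, 0, 3); (2, 0, 0, 0, 0); (2, 2, 0, 0, 0))


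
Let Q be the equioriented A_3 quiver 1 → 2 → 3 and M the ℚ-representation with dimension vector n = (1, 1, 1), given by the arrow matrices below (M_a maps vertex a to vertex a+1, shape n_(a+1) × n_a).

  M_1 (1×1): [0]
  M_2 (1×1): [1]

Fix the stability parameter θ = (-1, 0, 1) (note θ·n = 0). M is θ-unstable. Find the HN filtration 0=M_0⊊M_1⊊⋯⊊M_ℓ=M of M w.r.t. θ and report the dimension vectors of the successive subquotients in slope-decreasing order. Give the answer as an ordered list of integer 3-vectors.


Barcode: M ≅ I[1,1], I[2,3]. HN layers by μ_θ (3 steps, strictly decreasing):
  μ^(1)=1; μ^(2)=0; μ^(3)=-1

((0, 0, 1); (0, 1, 0); (1, 0, 0))


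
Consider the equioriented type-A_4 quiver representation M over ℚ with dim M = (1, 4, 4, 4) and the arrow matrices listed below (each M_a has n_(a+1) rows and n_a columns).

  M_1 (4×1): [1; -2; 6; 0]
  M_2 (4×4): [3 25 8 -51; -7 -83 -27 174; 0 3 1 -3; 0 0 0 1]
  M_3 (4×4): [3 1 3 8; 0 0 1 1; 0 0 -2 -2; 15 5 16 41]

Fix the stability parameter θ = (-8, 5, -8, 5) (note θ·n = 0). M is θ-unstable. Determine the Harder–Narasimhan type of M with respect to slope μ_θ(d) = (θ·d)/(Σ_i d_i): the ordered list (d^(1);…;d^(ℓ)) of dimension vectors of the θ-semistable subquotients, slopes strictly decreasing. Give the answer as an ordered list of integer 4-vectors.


Interval decomposition of M: I[1,3], I[2,3], I[2,4]^2, I[4,4]^2.
HN type (ℓ=3): μ^(1)=5; μ^(2)=-3/2; μ^(3)=-8

((0, 0, 0, 4); (0, 4, 4, 0); (1, 0, 0, 0))


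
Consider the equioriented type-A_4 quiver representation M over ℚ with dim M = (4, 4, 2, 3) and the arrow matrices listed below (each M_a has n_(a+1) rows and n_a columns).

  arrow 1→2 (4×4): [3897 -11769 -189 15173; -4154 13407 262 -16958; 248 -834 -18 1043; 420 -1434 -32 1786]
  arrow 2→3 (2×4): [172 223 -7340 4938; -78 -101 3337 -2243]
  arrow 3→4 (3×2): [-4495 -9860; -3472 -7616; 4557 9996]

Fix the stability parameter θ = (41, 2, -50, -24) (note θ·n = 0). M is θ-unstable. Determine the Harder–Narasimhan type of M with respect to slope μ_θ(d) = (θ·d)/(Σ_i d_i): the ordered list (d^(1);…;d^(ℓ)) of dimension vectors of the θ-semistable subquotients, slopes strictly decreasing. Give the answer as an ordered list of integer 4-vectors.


Via rank(M_{q-1}∘⋯∘M_p): M ≅ I[1,1], I[1,2], I[1,3], I[1,4], I[2,2], I[4,4]^2.
μ_θ-semistable layers: μ^(1)=41; μ^(2)=43/2; μ^(3)=2; μ^(4)=-7/3; μ^(5)=-31/4; μ^(6)=-24

((1, 0, 0, 0); (1, 1, 0, 0); (0, 1, 0, 0); (1, 1, 1, 0); (1, 1, 1, 1); (0, 0, 0, 2))


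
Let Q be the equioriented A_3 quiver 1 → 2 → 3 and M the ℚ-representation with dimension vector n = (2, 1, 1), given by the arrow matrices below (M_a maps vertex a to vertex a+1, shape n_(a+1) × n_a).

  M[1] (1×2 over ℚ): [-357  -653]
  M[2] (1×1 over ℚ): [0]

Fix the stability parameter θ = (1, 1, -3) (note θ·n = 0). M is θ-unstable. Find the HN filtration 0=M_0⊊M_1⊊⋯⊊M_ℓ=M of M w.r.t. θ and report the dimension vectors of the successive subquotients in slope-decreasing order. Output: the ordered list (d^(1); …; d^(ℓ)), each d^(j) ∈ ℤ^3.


Interval decomposition of M: I[1,1], I[1,2], I[3,3].
HN type (ℓ=2): μ^(1)=1; μ^(2)=-3

((2, 1, 0); (0, 0, 1))


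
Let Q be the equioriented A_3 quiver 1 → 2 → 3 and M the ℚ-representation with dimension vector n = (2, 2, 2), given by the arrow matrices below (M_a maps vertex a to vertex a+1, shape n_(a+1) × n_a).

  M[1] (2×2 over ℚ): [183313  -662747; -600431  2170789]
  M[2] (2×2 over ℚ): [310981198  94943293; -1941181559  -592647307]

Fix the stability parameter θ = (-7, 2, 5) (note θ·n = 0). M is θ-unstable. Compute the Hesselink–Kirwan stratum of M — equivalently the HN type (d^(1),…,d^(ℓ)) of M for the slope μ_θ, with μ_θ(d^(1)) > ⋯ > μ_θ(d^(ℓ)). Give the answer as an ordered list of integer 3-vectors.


Barcode: M ≅ I[1,1], I[1,3], I[2,3]. HN layers by μ_θ (3 steps, strictly decreasing):
  μ^(1)=5; μ^(2)=2; μ^(3)=-7

((0, 0, 2); (0, 2, 0); (2, 0, 0))


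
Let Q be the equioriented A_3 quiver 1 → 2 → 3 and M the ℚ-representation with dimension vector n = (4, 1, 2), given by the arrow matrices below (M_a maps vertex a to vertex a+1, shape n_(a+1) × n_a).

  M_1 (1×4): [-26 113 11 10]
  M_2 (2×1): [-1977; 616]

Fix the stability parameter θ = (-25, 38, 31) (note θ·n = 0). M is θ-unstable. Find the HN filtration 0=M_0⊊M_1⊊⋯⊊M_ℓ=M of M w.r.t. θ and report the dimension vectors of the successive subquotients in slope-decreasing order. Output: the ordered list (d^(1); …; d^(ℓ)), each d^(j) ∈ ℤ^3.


Barcode: M ≅ I[1,1]^3, I[1,3], I[3,3]. HN layers by μ_θ (3 steps, strictly decreasing):
  μ^(1)=69/2; μ^(2)=31; μ^(3)=-25

((0, 1, 1); (0, 0, 1); (4, 0, 0))


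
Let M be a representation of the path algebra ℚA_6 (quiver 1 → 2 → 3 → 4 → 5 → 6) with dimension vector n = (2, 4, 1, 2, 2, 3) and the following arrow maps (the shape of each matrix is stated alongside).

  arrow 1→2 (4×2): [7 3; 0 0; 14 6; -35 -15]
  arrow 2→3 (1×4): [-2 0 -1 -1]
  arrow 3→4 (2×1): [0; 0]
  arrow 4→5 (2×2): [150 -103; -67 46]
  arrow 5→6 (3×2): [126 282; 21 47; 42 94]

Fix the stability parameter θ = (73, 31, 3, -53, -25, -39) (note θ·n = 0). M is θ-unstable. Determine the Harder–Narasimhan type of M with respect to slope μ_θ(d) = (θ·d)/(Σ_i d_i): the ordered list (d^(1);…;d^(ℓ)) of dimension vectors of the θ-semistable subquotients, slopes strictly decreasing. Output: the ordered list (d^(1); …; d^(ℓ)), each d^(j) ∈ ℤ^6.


Barcode: M ≅ I[1,1], I[1,3], I[2,2]^3, I[4,5], I[4,6], I[6,6]^2. HN layers by μ_θ (7 steps, strictly decreasing):
  μ^(1)=73; μ^(2)=107/3; μ^(3)=31; μ^(4)=-25; μ^(5)=-32; μ^(6)=-39; μ^(7)=-53

((1, 0, 0, 0, 0, 0); (1, 1, 1, 0, 0, 0); (0, 3, 0, 0, 0, 0); (0, 0, 0, 0, 1, 0); (0, 0, 0, 0, 1, 1); (0, 0, 0, 0, 0, 2); (0, 0, 0, 2, 0, 0))


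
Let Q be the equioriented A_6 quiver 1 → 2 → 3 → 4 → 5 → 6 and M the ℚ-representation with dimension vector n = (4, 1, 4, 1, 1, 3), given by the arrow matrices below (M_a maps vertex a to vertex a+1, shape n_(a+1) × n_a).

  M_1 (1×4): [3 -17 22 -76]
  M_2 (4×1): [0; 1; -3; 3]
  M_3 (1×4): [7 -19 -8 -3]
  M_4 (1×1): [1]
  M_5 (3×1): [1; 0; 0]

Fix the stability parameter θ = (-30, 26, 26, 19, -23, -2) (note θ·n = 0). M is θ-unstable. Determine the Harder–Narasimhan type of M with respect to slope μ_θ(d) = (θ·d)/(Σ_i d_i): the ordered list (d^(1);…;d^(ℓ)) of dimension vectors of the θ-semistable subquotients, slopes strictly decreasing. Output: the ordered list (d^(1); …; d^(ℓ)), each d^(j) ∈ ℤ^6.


Via rank(M_{q-1}∘⋯∘M_p): M ≅ I[1,1]^3, I[1,6], I[3,3]^3, I[6,6]^2.
μ_θ-semistable layers: μ^(1)=26; μ^(2)=46/5; μ^(3)=-2; μ^(4)=-30

((0, 0, 3, 0, 0, 0); (0, 1, 1, 1, 1, 1); (0, 0, 0, 0, 0, 2); (4, 0, 0, 0, 0, 0))


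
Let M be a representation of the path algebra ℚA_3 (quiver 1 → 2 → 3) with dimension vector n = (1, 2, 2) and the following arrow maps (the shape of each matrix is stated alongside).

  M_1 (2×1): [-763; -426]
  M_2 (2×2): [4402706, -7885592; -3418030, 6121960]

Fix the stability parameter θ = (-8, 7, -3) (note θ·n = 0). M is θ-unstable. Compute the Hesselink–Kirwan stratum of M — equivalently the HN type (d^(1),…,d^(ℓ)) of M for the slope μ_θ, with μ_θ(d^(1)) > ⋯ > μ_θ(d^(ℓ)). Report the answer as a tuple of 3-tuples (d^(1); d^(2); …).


Via rank(M_{q-1}∘⋯∘M_p): M ≅ I[1,3], I[2,2], I[3,3].
μ_θ-semistable layers: μ^(1)=7; μ^(2)=2; μ^(3)=-3; μ^(4)=-8

((0, 1, 0); (0, 1, 1); (0, 0, 1); (1, 0, 0))


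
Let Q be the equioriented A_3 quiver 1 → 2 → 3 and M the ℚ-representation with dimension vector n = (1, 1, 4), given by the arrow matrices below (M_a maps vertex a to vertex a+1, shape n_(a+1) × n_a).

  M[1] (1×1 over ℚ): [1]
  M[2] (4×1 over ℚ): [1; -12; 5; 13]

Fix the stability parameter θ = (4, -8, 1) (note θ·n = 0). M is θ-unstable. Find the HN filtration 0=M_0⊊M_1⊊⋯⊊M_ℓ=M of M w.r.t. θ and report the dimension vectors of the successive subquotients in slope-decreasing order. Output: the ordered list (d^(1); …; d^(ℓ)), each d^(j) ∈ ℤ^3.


Via rank(M_{q-1}∘⋯∘M_p): M ≅ I[1,3], I[3,3]^3.
μ_θ-semistable layers: μ^(1)=1; μ^(2)=-2

((0, 0, 4); (1, 1, 0))


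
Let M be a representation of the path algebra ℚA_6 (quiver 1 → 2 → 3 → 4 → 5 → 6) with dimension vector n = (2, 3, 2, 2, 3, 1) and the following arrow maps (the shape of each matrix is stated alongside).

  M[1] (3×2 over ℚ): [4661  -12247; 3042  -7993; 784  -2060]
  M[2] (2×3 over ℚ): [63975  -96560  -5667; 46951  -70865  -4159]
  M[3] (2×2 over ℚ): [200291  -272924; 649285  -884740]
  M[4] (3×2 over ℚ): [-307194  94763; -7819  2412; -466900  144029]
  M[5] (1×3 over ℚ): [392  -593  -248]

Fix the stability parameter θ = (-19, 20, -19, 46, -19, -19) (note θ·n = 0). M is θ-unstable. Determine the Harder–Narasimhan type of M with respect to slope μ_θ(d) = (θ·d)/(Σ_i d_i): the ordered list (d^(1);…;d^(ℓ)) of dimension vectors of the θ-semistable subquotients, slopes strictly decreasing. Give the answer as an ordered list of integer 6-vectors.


Via rank(M_{q-1}∘⋯∘M_p): M ≅ I[1,3], I[1,6], I[2,2], I[4,5], I[5,5].
μ_θ-semistable layers: μ^(1)=20; μ^(2)=27/2; μ^(3)=8/3; μ^(4)=1/2; μ^(5)=-19

((0, 1, 0, 0, 0, 0); (0, 0, 0, 1, 1, 0); (0, 0, 0, 1, 1, 1); (0, 2, 2, 0, 0, 0); (2, 0, 0, 0, 1, 0))


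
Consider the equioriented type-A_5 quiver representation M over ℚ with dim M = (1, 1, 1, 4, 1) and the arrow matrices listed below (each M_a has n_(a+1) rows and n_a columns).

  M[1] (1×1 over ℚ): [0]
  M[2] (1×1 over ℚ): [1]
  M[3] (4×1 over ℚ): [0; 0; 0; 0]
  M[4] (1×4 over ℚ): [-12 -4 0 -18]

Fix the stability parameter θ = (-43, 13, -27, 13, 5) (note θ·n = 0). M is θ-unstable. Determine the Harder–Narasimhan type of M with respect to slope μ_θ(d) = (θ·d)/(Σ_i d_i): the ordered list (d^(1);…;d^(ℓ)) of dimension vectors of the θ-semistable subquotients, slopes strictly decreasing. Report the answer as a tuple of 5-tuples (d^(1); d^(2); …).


Interval decomposition of M: I[1,1], I[2,3], I[4,4]^3, I[4,5].
HN type (ℓ=4): μ^(1)=13; μ^(2)=9; μ^(3)=-7; μ^(4)=-43

((0, 0, 0, 3, 0); (0, 0, 0, 1, 1); (0, 1, 1, 0, 0); (1, 0, 0, 0, 0))


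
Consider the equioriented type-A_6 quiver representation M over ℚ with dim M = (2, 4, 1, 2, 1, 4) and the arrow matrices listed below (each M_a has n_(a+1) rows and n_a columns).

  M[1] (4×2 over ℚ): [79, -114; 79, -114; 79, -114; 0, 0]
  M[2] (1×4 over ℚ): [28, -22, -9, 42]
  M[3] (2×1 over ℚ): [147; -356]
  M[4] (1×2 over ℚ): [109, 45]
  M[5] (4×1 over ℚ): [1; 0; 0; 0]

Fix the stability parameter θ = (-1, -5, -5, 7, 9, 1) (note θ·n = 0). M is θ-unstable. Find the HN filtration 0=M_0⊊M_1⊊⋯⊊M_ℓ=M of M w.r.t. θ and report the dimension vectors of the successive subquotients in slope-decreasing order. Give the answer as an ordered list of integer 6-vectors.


Barcode: M ≅ I[1,1], I[1,6], I[2,2]^3, I[4,4], I[6,6]^3. HN layers by μ_θ (6 steps, strictly decreasing):
  μ^(1)=7; μ^(2)=17/3; μ^(3)=1; μ^(4)=-1; μ^(5)=-11/3; μ^(6)=-5

((0, 0, 0, 1, 0, 0); (0, 0, 0, 1, 1, 1); (0, 0, 0, 0, 0, 3); (1, 0, 0, 0, 0, 0); (1, 1, 1, 0, 0, 0); (0, 3, 0, 0, 0, 0))


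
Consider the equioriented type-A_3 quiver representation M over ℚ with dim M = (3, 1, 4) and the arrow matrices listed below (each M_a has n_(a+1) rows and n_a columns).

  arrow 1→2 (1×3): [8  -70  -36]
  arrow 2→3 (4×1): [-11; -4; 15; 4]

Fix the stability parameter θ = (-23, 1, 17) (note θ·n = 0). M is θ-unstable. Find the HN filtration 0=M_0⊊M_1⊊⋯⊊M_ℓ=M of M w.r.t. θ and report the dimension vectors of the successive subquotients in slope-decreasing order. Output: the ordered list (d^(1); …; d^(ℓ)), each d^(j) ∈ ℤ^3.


Interval decomposition of M: I[1,1]^2, I[1,3], I[3,3]^3.
HN type (ℓ=3): μ^(1)=17; μ^(2)=1; μ^(3)=-23

((0, 0, 4); (0, 1, 0); (3, 0, 0))


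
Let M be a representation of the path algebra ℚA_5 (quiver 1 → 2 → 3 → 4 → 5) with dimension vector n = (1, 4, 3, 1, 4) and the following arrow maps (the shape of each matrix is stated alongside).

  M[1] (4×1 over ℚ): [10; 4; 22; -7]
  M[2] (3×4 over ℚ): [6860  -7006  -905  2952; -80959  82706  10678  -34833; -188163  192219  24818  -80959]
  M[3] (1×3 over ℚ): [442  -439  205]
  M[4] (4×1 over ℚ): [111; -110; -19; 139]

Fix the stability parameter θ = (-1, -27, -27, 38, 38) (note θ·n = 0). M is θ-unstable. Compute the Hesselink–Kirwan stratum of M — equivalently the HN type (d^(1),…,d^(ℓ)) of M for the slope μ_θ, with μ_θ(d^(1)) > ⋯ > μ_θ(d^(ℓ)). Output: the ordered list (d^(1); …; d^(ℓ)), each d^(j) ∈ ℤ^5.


Via rank(M_{q-1}∘⋯∘M_p): M ≅ I[1,3], I[2,2], I[2,3], I[2,5], I[5,5]^3.
μ_θ-semistable layers: μ^(1)=38; μ^(2)=-55/3; μ^(3)=-27

((0, 0, 0, 1, 4); (1, 1, 1, 0, 0); (0, 3, 2, 0, 0))


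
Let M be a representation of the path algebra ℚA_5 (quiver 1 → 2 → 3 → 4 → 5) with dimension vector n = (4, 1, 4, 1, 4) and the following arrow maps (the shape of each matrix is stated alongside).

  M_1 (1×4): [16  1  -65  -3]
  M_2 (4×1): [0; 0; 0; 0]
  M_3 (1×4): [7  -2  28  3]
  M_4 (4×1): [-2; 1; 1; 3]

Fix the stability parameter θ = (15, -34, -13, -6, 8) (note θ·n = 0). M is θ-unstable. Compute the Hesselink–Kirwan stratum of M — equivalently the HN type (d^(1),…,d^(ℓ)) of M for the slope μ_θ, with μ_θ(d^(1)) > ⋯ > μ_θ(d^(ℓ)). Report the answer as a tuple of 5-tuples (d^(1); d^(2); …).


Barcode: M ≅ I[1,1]^3, I[1,2], I[3,3]^3, I[3,5], I[5,5]^3. HN layers by μ_θ (5 steps, strictly decreasing):
  μ^(1)=15; μ^(2)=8; μ^(3)=-6; μ^(4)=-19/2; μ^(5)=-13

((3, 0, 0, 0, 0); (0, 0, 0, 0, 4); (0, 0, 0, 1, 0); (1, 1, 0, 0, 0); (0, 0, 4, 0, 0))


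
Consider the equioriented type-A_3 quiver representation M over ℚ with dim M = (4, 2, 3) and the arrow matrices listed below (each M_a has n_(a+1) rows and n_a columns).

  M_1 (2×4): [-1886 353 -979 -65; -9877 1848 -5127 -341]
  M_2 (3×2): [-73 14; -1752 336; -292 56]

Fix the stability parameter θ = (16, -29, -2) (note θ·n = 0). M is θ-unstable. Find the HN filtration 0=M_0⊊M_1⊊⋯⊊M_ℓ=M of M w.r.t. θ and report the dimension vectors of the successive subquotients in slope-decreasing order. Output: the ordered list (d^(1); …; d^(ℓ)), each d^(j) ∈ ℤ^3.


Barcode: M ≅ I[1,1]^2, I[1,2], I[1,3], I[3,3]^2. HN layers by μ_θ (3 steps, strictly decreasing):
  μ^(1)=16; μ^(2)=-2; μ^(3)=-13/2

((2, 0, 0); (0, 0, 3); (2, 2, 0))


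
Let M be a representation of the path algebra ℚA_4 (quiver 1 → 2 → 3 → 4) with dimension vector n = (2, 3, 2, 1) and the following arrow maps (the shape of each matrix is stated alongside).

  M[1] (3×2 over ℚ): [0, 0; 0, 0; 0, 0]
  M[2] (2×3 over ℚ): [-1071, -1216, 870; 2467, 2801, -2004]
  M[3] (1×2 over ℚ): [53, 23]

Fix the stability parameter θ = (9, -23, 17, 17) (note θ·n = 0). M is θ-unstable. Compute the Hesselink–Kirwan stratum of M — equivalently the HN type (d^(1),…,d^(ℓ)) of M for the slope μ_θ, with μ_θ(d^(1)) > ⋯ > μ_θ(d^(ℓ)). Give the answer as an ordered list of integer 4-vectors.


Via rank(M_{q-1}∘⋯∘M_p): M ≅ I[1,1]^2, I[2,2], I[2,3], I[2,4].
μ_θ-semistable layers: μ^(1)=17; μ^(2)=9; μ^(3)=-23

((0, 0, 2, 1); (2, 0, 0, 0); (0, 3, 0, 0))


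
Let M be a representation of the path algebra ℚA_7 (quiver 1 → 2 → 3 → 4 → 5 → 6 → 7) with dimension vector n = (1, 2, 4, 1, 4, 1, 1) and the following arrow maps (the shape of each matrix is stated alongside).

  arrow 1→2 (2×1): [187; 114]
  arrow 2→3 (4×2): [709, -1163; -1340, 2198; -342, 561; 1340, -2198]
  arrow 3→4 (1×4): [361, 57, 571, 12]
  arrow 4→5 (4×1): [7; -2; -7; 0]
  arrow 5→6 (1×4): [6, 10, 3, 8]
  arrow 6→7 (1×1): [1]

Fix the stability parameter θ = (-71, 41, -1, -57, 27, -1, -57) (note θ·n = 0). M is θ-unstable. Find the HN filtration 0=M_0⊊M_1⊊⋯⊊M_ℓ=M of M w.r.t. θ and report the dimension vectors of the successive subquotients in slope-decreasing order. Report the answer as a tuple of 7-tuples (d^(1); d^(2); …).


Via rank(M_{q-1}∘⋯∘M_p): M ≅ I[1,7], I[2,3], I[3,3]^2, I[5,5]^3.
μ_θ-semistable layers: μ^(1)=27; μ^(2)=20; μ^(3)=-1; μ^(4)=-8; μ^(5)=-71

((0, 0, 0, 0, 3, 0, 0); (0, 1, 1, 0, 0, 0, 0); (0, 0, 2, 0, 0, 0, 0); (0, 1, 1, 1, 1, 1, 1); (1, 0, 0, 0, 0, 0, 0))


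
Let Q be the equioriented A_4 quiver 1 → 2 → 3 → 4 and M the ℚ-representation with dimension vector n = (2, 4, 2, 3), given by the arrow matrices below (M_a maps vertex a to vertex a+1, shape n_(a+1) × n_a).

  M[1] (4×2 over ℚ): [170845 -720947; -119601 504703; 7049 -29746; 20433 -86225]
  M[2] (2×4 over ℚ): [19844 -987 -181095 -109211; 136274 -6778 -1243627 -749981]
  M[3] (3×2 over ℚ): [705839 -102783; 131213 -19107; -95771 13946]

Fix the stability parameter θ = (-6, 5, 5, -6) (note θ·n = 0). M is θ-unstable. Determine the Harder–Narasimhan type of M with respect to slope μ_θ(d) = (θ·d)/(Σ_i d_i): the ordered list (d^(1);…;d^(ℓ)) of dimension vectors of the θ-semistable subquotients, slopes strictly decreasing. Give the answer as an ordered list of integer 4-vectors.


Interval decomposition of M: I[1,4]^2, I[2,2]^2, I[4,4].
HN type (ℓ=3): μ^(1)=5; μ^(2)=4/3; μ^(3)=-6

((0, 2, 0, 0); (0, 2, 2, 2); (2, 0, 0, 1))


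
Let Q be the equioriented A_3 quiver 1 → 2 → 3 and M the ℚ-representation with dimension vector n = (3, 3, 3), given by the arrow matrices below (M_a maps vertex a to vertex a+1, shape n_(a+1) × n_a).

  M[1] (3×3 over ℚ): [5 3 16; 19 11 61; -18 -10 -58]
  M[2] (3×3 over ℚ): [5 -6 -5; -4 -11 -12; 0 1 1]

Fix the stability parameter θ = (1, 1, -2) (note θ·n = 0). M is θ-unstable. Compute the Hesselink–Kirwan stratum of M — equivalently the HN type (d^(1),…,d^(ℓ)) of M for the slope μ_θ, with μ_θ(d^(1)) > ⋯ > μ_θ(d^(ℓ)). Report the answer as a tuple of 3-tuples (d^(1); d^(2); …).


Via rank(M_{q-1}∘⋯∘M_p): M ≅ I[1,1], I[1,3]^2, I[2,3].
μ_θ-semistable layers: μ^(1)=1; μ^(2)=0; μ^(3)=-1/2

((1, 0, 0); (2, 2, 2); (0, 1, 1))
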